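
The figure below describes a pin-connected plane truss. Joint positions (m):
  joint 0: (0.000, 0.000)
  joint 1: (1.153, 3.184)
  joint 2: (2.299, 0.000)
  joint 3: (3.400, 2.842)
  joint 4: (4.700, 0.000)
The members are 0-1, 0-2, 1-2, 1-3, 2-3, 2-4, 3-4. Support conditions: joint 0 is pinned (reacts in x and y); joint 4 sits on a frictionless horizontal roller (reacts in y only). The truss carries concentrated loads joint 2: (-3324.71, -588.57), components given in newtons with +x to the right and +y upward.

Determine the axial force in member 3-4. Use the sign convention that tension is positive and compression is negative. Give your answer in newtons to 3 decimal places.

-316.588

N=5 nodes, M=7 members, R=3 reactions → 2N=10, M+R=10
member 0 (0-1): L=3.3863, (cx,cy)=(0.3405,0.9402)
member 1 (0-2): L=2.2990, (cx,cy)=(1.0000,0.0000)
member 2 (1-2): L=3.3840, (cx,cy)=(0.3387,-0.9409)
member 3 (1-3): L=2.2729, (cx,cy)=(0.9886,-0.1505)
member 4 (2-3): L=3.0478, (cx,cy)=(0.3612,0.9325)
member 5 (2-4): L=2.4010, (cx,cy)=(1.0000,0.0000)
member 6 (3-4): L=3.1252, (cx,cy)=(0.4160,-0.9094)
solve A·x = −loads:
  F[0-1] = -319.7785 N (compression)
  F[0-2] = -3215.8299 N (compression)
  F[1-2] = +356.7077 N (tension)
  F[1-3] = -232.3267 N (compression)
  F[2-3] = +271.2577 N (tension)
  F[2-4] = +131.6917 N (tension)
  F[3-4] = -316.5884 N (compression)
  Rx@0 = +3324.7100 N
  Ry@0 = +300.6716 N
  Ry@4 = +287.8984 N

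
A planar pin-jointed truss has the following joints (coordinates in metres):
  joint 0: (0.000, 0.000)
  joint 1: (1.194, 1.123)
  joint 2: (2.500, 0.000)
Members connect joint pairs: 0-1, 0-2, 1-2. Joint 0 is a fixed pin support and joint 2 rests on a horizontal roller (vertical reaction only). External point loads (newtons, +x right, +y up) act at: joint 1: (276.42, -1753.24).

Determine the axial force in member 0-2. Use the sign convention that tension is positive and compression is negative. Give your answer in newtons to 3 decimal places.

1118.200

N=3 nodes, M=3 members, R=3 reactions → 2N=6, M+R=6
member 0 (0-1): L=1.6391, (cx,cy)=(0.7284,0.6851)
member 1 (0-2): L=2.5000, (cx,cy)=(1.0000,0.0000)
member 2 (1-2): L=1.7224, (cx,cy)=(0.7582,-0.6520)
solve A·x = −loads:
  F[0-1] = -1155.6047 N (compression)
  F[0-2] = +1118.2003 N (tension)
  F[1-2] = -1474.7487 N (compression)
  Rx@0 = -276.4200 N
  Ry@0 = +791.7247 N
  Ry@2 = +961.5153 N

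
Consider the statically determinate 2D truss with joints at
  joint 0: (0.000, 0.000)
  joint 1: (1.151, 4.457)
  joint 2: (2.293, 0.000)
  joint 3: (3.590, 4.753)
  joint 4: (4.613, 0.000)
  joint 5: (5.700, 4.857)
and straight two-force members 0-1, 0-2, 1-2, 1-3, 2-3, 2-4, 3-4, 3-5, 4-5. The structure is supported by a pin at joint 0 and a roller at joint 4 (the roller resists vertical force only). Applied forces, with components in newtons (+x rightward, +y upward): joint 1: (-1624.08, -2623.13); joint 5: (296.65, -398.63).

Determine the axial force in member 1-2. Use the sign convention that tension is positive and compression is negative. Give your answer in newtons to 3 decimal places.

608.048

N=6 nodes, M=9 members, R=3 reactions → 2N=12, M+R=12
member 0 (0-1): L=4.6032, (cx,cy)=(0.2500,0.9682)
member 1 (0-2): L=2.2930, (cx,cy)=(1.0000,0.0000)
member 2 (1-2): L=4.6010, (cx,cy)=(0.2482,-0.9687)
member 3 (1-3): L=2.4569, (cx,cy)=(0.9927,0.1205)
member 4 (2-3): L=4.9268, (cx,cy)=(0.2633,0.9647)
member 5 (2-4): L=2.3200, (cx,cy)=(1.0000,0.0000)
member 6 (3-4): L=4.8618, (cx,cy)=(0.2104,-0.9776)
member 7 (3-5): L=2.1126, (cx,cy)=(0.9988,0.0492)
member 8 (4-5): L=4.9771, (cx,cy)=(0.2184,0.9759)
solve A·x = −loads:
  F[0-1] = -3234.2472 N (compression)
  F[0-2] = -518.7315 N (compression)
  F[1-2] = +608.0485 N (tension)
  F[1-3] = +669.3344 N (tension)
  F[2-3] = -610.5572 N (compression)
  F[2-4] = -207.0769 N (compression)
  F[3-4] = +539.6946 N (tension)
  F[3-5] = +390.6412 N (tension)
  F[4-5] = -428.1978 N (compression)
  Rx@0 = +1327.4300 N
  Ry@0 = +3131.5111 N
  Ry@4 = -109.7511 N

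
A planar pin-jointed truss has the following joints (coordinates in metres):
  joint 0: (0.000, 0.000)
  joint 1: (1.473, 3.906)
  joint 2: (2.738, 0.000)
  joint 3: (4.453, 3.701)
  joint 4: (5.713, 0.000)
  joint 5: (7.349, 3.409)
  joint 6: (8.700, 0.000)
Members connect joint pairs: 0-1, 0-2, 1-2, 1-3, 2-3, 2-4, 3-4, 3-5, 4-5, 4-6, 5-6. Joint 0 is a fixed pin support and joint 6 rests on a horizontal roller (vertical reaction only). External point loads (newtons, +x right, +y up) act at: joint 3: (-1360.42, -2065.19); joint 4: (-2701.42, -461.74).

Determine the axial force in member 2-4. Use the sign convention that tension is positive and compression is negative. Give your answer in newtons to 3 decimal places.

-1961.793

N=7 nodes, M=11 members, R=3 reactions → 2N=14, M+R=14
member 0 (0-1): L=4.1745, (cx,cy)=(0.3529,0.9357)
member 1 (0-2): L=2.7380, (cx,cy)=(1.0000,0.0000)
member 2 (1-2): L=4.1057, (cx,cy)=(0.3081,-0.9514)
member 3 (1-3): L=2.9870, (cx,cy)=(0.9976,-0.0686)
member 4 (2-3): L=4.0790, (cx,cy)=(0.4204,0.9073)
member 5 (2-4): L=2.9750, (cx,cy)=(1.0000,0.0000)
member 6 (3-4): L=3.9096, (cx,cy)=(0.3223,-0.9466)
member 7 (3-5): L=2.9107, (cx,cy)=(0.9950,-0.1003)
member 8 (4-5): L=3.7812, (cx,cy)=(0.4327,0.9016)
member 9 (4-6): L=2.9870, (cx,cy)=(1.0000,0.0000)
member 10 (5-6): L=3.6669, (cx,cy)=(0.3684,-0.9297)
solve A·x = −loads:
  F[0-1] = -1865.3873 N (compression)
  F[0-2] = -3403.6279 N (compression)
  F[1-2] = +1925.1388 N (tension)
  F[1-3] = -1254.3156 N (compression)
  F[2-3] = -2018.5662 N (compression)
  F[2-4] = -1961.7932 N (compression)
  F[3-4] = -268.2419 N (compression)
  F[3-5] = -656.4888 N (compression)
  F[4-5] = +793.8158 N (tension)
  F[4-6] = +309.7228 N (tension)
  F[5-6] = -840.6633 N (compression)
  Rx@0 = +4061.8400 N
  Ry@0 = +1745.4016 N
  Ry@6 = +781.5284 N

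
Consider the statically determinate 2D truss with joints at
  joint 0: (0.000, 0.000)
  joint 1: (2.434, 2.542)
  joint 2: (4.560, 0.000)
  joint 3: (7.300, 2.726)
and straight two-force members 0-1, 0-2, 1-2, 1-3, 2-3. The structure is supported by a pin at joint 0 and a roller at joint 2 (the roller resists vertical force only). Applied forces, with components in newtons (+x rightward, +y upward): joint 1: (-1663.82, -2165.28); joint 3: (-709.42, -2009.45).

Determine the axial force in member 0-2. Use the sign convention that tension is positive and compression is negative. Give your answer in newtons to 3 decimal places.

N=4 nodes, M=5 members, R=3 reactions → 2N=8, M+R=8
member 0 (0-1): L=3.5194, (cx,cy)=(0.6916,0.7223)
member 1 (0-2): L=4.5600, (cx,cy)=(1.0000,0.0000)
member 2 (1-2): L=3.3139, (cx,cy)=(0.6415,-0.7671)
member 3 (1-3): L=4.8695, (cx,cy)=(0.9993,0.0378)
member 4 (2-3): L=3.8651, (cx,cy)=(0.7089,0.7053)
solve A·x = −loads:
  F[0-1] = -1597.2731 N (compression)
  F[0-2] = -1268.5711 N (compression)
  F[1-2] = -1251.6115 N (compression)
  F[1-3] = +1363.0944 N (tension)
  F[2-3] = -2922.1265 N (compression)
  Rx@0 = +2373.2400 N
  Ry@0 = +1153.6846 N
  Ry@2 = +3021.0454 N

-1268.571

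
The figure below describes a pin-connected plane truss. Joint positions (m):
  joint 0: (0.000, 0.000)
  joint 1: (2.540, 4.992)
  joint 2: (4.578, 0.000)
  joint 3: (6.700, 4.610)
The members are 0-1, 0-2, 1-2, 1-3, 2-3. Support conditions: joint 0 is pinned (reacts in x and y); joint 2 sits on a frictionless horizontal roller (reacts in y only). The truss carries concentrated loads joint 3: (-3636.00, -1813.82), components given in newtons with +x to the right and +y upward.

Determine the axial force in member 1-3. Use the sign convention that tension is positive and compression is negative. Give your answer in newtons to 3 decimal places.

-2698.803

N=4 nodes, M=5 members, R=3 reactions → 2N=8, M+R=8
member 0 (0-1): L=5.6010, (cx,cy)=(0.4535,0.8913)
member 1 (0-2): L=4.5780, (cx,cy)=(1.0000,0.0000)
member 2 (1-2): L=5.3920, (cx,cy)=(0.3780,-0.9258)
member 3 (1-3): L=4.1775, (cx,cy)=(0.9958,-0.0914)
member 4 (2-3): L=5.0749, (cx,cy)=(0.4181,0.9084)
solve A·x = −loads:
  F[0-1] = -3164.8032 N (compression)
  F[0-2] = -2200.8026 N (compression)
  F[1-2] = +3313.2368 N (tension)
  F[1-3] = -2698.8031 N (compression)
  F[2-3] = -2268.4247 N (compression)
  Rx@0 = +3636.0000 N
  Ry@0 = +2820.6715 N
  Ry@2 = -1006.8515 N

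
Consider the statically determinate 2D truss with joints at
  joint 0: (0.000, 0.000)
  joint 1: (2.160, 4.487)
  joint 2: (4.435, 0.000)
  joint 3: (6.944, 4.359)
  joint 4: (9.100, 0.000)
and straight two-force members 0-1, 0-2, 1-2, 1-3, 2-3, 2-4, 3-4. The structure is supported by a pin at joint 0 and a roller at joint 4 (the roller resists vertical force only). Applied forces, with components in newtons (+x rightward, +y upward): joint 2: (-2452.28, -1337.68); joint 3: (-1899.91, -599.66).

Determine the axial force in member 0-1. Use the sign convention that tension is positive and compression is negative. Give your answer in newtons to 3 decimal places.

-1928.780

N=5 nodes, M=7 members, R=3 reactions → 2N=10, M+R=10
member 0 (0-1): L=4.9798, (cx,cy)=(0.4337,0.9010)
member 1 (0-2): L=4.4350, (cx,cy)=(1.0000,0.0000)
member 2 (1-2): L=5.0308, (cx,cy)=(0.4522,-0.8919)
member 3 (1-3): L=4.7857, (cx,cy)=(0.9996,-0.0267)
member 4 (2-3): L=5.0295, (cx,cy)=(0.4989,0.8667)
member 5 (2-4): L=4.6650, (cx,cy)=(1.0000,0.0000)
member 6 (3-4): L=4.8630, (cx,cy)=(0.4433,-0.8964)
solve A·x = −loads:
  F[0-1] = -1928.7801 N (compression)
  F[0-2] = -3515.5831 N (compression)
  F[1-2] = +2000.7520 N (tension)
  F[1-3] = -1742.0016 N (compression)
  F[2-3] = -515.5367 N (compression)
  F[2-4] = +98.6469 N (tension)
  F[3-4] = -222.5066 N (compression)
  Rx@0 = +4352.1900 N
  Ry@0 = +1737.8958 N
  Ry@4 = +199.4442 N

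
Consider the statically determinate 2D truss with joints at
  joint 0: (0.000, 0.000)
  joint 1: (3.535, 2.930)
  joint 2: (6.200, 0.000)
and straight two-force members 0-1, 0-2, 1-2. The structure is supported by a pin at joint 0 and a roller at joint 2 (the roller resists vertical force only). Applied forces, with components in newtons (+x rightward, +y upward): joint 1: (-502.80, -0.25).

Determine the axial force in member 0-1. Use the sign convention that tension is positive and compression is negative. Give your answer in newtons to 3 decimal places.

N=3 nodes, M=3 members, R=3 reactions → 2N=6, M+R=6
member 0 (0-1): L=4.5914, (cx,cy)=(0.7699,0.6381)
member 1 (0-2): L=6.2000, (cx,cy)=(1.0000,0.0000)
member 2 (1-2): L=3.9607, (cx,cy)=(0.6729,-0.7398)
solve A·x = −loads:
  F[0-1] = -372.5176 N (compression)
  F[0-2] = -215.9933 N (compression)
  F[1-2] = +321.0071 N (tension)
  Rx@0 = +502.8000 N
  Ry@0 = +237.7210 N
  Ry@2 = -237.4710 N

-372.518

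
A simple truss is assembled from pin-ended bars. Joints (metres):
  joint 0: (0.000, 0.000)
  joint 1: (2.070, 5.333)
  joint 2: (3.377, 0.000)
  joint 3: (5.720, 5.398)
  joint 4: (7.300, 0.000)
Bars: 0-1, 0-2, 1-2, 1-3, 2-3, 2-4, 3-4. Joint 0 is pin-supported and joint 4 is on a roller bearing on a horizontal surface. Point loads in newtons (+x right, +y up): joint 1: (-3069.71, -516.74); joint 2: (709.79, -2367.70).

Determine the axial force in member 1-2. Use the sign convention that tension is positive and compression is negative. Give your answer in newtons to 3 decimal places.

N=5 nodes, M=7 members, R=3 reactions → 2N=10, M+R=10
member 0 (0-1): L=5.7206, (cx,cy)=(0.3618,0.9322)
member 1 (0-2): L=3.3770, (cx,cy)=(1.0000,0.0000)
member 2 (1-2): L=5.4908, (cx,cy)=(0.2380,-0.9713)
member 3 (1-3): L=3.6506, (cx,cy)=(0.9998,0.0178)
member 4 (2-3): L=5.8846, (cx,cy)=(0.3982,0.9173)
member 5 (2-4): L=3.9230, (cx,cy)=(1.0000,0.0000)
member 6 (3-4): L=5.6245, (cx,cy)=(0.2809,-0.9597)
solve A·x = −loads:
  F[0-1] = -4167.5846 N (compression)
  F[0-2] = -851.8910 N (compression)
  F[1-2] = +3481.5615 N (tension)
  F[1-3] = +733.0688 N (tension)
  F[2-3] = -1105.1710 N (compression)
  F[2-4] = -292.9171 N (compression)
  F[3-4] = +1042.7259 N (tension)
  Rx@0 = +2359.9200 N
  Ry@0 = +3885.1782 N
  Ry@4 = -1000.7382 N

3481.562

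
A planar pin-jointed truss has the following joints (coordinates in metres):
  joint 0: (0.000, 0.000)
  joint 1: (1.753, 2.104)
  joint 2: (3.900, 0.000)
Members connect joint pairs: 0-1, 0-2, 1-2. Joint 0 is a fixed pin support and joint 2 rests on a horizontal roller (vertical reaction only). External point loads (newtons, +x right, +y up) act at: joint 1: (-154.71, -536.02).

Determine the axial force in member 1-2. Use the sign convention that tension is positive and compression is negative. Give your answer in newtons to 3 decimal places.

N=3 nodes, M=3 members, R=3 reactions → 2N=6, M+R=6
member 0 (0-1): L=2.7386, (cx,cy)=(0.6401,0.7683)
member 1 (0-2): L=3.9000, (cx,cy)=(1.0000,0.0000)
member 2 (1-2): L=3.0061, (cx,cy)=(0.7142,-0.6999)
solve A·x = −loads:
  F[0-1] = -492.7232 N (compression)
  F[0-2] = +160.6883 N (tension)
  F[1-2] = -224.9834 N (compression)
  Rx@0 = +154.7100 N
  Ry@0 = +378.5499 N
  Ry@2 = +157.4701 N

-224.983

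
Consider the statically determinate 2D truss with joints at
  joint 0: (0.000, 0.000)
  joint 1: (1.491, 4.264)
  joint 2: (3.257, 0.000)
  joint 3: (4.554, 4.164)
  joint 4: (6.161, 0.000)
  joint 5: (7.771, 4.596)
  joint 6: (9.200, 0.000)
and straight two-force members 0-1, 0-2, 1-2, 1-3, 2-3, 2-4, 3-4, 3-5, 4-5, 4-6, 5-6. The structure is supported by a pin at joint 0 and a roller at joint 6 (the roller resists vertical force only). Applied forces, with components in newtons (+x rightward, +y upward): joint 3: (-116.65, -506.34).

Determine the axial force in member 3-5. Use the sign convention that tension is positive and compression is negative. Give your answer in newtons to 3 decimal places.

N=7 nodes, M=11 members, R=3 reactions → 2N=14, M+R=14
member 0 (0-1): L=4.5172, (cx,cy)=(0.3301,0.9440)
member 1 (0-2): L=3.2570, (cx,cy)=(1.0000,0.0000)
member 2 (1-2): L=4.6152, (cx,cy)=(0.3826,-0.9239)
member 3 (1-3): L=3.0646, (cx,cy)=(0.9995,-0.0326)
member 4 (2-3): L=4.3613, (cx,cy)=(0.2974,0.9548)
member 5 (2-4): L=2.9040, (cx,cy)=(1.0000,0.0000)
member 6 (3-4): L=4.4633, (cx,cy)=(0.3600,-0.9329)
member 7 (3-5): L=3.2459, (cx,cy)=(0.9911,0.1331)
member 8 (4-5): L=4.8698, (cx,cy)=(0.3306,0.9438)
member 9 (4-6): L=3.0390, (cx,cy)=(1.0000,0.0000)
member 10 (5-6): L=4.8130, (cx,cy)=(0.2969,-0.9549)
solve A·x = −loads:
  F[0-1] = -326.8149 N (compression)
  F[0-2] = -8.7768 N (compression)
  F[1-2] = +342.3517 N (tension)
  F[1-3] = -238.9997 N (compression)
  F[2-3] = -331.2855 N (compression)
  F[2-4] = +220.7425 N (tension)
  F[3-4] = -231.8230 N (compression)
  F[3-5] = -138.5080 N (compression)
  F[4-5] = +229.1619 N (tension)
  F[4-6] = +61.5134 N (tension)
  F[5-6] = -207.1839 N (compression)
  Rx@0 = +116.6500 N
  Ry@0 = +308.4985 N
  Ry@6 = +197.8415 N

-138.508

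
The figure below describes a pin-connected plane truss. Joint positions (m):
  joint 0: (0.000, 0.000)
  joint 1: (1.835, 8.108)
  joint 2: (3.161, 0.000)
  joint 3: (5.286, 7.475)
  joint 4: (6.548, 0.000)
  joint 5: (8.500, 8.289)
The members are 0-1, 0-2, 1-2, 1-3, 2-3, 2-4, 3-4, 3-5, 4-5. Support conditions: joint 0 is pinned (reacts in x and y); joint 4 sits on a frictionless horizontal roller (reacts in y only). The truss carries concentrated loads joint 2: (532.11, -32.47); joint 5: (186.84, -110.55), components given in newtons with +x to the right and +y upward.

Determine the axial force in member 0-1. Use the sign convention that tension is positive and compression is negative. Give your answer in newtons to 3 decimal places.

259.068

N=6 nodes, M=9 members, R=3 reactions → 2N=12, M+R=12
member 0 (0-1): L=8.3131, (cx,cy)=(0.2207,0.9753)
member 1 (0-2): L=3.1610, (cx,cy)=(1.0000,0.0000)
member 2 (1-2): L=8.2157, (cx,cy)=(0.1614,-0.9869)
member 3 (1-3): L=3.5086, (cx,cy)=(0.9836,-0.1804)
member 4 (2-3): L=7.7712, (cx,cy)=(0.2734,0.9619)
member 5 (2-4): L=3.3870, (cx,cy)=(1.0000,0.0000)
member 6 (3-4): L=7.5808, (cx,cy)=(0.1665,-0.9860)
member 7 (3-5): L=3.3155, (cx,cy)=(0.9694,0.2455)
member 8 (4-5): L=8.5157, (cx,cy)=(0.2292,0.9734)
solve A·x = −loads:
  F[0-1] = +259.0682 N (tension)
  F[0-2] = +661.7640 N (tension)
  F[1-2] = -274.9100 N (compression)
  F[1-3] = +103.2502 N (tension)
  F[2-3] = +315.8122 N (tension)
  F[2-4] = -1.0736 N (compression)
  F[3-4] = -231.0384 N (compression)
  F[3-5] = +233.5228 N (tension)
  F[4-5] = -172.4757 N (compression)
  Rx@0 = -718.9500 N
  Ry@0 = -252.6778 N
  Ry@4 = +395.6978 N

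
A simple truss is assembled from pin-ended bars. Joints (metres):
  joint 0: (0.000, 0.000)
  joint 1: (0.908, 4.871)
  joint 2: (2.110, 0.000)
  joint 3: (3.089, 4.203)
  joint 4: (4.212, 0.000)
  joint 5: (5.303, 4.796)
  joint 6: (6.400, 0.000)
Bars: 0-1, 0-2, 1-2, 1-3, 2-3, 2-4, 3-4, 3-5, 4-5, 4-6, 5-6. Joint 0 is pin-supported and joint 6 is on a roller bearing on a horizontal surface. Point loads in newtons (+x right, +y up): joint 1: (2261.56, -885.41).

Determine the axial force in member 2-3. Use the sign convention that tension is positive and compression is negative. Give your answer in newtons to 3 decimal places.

N=7 nodes, M=11 members, R=3 reactions → 2N=14, M+R=14
member 0 (0-1): L=4.9549, (cx,cy)=(0.1833,0.9831)
member 1 (0-2): L=2.1100, (cx,cy)=(1.0000,0.0000)
member 2 (1-2): L=5.0171, (cx,cy)=(0.2396,-0.9709)
member 3 (1-3): L=2.2810, (cx,cy)=(0.9562,-0.2929)
member 4 (2-3): L=4.3155, (cx,cy)=(0.2269,0.9739)
member 5 (2-4): L=2.1020, (cx,cy)=(1.0000,0.0000)
member 6 (3-4): L=4.3504, (cx,cy)=(0.2581,-0.9661)
member 7 (3-5): L=2.2920, (cx,cy)=(0.9660,0.2587)
member 8 (4-5): L=4.9185, (cx,cy)=(0.2218,0.9751)
member 9 (4-6): L=2.1880, (cx,cy)=(1.0000,0.0000)
member 10 (5-6): L=4.9199, (cx,cy)=(0.2230,-0.9748)
solve A·x = −loads:
  F[0-1] = +978.0288 N (tension)
  F[0-2] = +2082.3336 N (tension)
  F[1-2] = -1347.1860 N (compression)
  F[1-3] = -1840.2566 N (compression)
  F[2-3] = +1342.9648 N (tension)
  F[2-4] = +1454.9153 N (tension)
  F[3-4] = -2160.4125 N (compression)
  F[3-5] = -928.8637 N (compression)
  F[4-5] = +2140.5164 N (tension)
  F[4-6] = +422.4403 N (tension)
  F[5-6] = -1894.5737 N (compression)
  Rx@0 = -2261.5600 N
  Ry@0 = -961.4667 N
  Ry@6 = +1846.8767 N

1342.965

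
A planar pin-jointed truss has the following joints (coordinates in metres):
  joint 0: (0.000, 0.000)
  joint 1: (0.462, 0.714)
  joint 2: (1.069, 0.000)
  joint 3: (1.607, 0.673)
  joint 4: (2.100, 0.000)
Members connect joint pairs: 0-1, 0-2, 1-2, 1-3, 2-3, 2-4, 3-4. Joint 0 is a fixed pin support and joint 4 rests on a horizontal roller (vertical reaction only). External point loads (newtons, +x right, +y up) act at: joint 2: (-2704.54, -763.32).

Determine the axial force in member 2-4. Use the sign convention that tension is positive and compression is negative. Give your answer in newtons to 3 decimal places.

284.641

N=5 nodes, M=7 members, R=3 reactions → 2N=10, M+R=10
member 0 (0-1): L=0.8504, (cx,cy)=(0.5433,0.8396)
member 1 (0-2): L=1.0690, (cx,cy)=(1.0000,0.0000)
member 2 (1-2): L=0.9371, (cx,cy)=(0.6477,-0.7619)
member 3 (1-3): L=1.1457, (cx,cy)=(0.9994,-0.0358)
member 4 (2-3): L=0.8616, (cx,cy)=(0.6244,0.7811)
member 5 (2-4): L=1.0310, (cx,cy)=(1.0000,0.0000)
member 6 (3-4): L=0.8343, (cx,cy)=(0.5909,-0.8067)
solve A·x = −loads:
  F[0-1] = -446.3639 N (compression)
  F[0-2] = -2462.0523 N (compression)
  F[1-2] = +519.0742 N (tension)
  F[1-3] = -579.0683 N (compression)
  F[2-3] = +470.9340 N (tension)
  F[2-4] = +284.6406 N (tension)
  F[3-4] = -481.6679 N (compression)
  Rx@0 = +2704.5400 N
  Ry@0 = +374.7538 N
  Ry@4 = +388.5662 N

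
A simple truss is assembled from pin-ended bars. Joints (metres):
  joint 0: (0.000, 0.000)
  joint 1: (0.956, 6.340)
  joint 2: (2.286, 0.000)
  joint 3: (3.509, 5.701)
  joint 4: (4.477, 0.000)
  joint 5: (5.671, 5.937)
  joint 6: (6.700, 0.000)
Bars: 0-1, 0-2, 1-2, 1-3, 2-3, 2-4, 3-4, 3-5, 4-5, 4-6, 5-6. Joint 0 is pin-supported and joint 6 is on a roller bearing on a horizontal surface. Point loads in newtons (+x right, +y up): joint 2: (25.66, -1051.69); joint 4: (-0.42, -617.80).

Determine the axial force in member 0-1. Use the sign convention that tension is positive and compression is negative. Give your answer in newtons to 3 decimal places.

-907.990

N=7 nodes, M=11 members, R=3 reactions → 2N=14, M+R=14
member 0 (0-1): L=6.4117, (cx,cy)=(0.1491,0.9888)
member 1 (0-2): L=2.2860, (cx,cy)=(1.0000,0.0000)
member 2 (1-2): L=6.4780, (cx,cy)=(0.2053,-0.9787)
member 3 (1-3): L=2.6318, (cx,cy)=(0.9701,-0.2428)
member 4 (2-3): L=5.8307, (cx,cy)=(0.2098,0.9778)
member 5 (2-4): L=2.1910, (cx,cy)=(1.0000,0.0000)
member 6 (3-4): L=5.7826, (cx,cy)=(0.1674,-0.9859)
member 7 (3-5): L=2.1748, (cx,cy)=(0.9941,0.1085)
member 8 (4-5): L=6.0559, (cx,cy)=(0.1972,0.9804)
member 9 (4-6): L=2.2230, (cx,cy)=(1.0000,0.0000)
member 10 (5-6): L=6.0255, (cx,cy)=(0.1708,-0.9853)
solve A·x = −loads:
  F[0-1] = -907.9900 N (compression)
  F[0-2] = +160.6241 N (tension)
  F[1-2] = +1004.7631 N (tension)
  F[1-3] = -352.2121 N (compression)
  F[2-3] = +69.8860 N (tension)
  F[2-4] = +326.5935 N (tension)
  F[3-4] = -188.7604 N (compression)
  F[3-5] = -297.1701 N (compression)
  F[4-5] = +819.9929 N (tension)
  F[4-6] = +133.7422 N (tension)
  F[5-6] = -783.1542 N (compression)
  Rx@0 = -25.2400 N
  Ry@0 = +897.8402 N
  Ry@6 = +771.6498 N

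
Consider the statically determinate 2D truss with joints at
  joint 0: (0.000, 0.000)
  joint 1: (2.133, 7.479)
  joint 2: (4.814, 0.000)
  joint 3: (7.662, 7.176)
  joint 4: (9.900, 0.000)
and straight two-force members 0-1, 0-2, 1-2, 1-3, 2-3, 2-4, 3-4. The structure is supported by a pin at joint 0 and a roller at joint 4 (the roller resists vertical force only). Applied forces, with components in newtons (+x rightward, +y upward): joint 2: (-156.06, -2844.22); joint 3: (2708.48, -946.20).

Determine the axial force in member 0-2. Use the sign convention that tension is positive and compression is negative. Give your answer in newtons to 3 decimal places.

2470.238

N=5 nodes, M=7 members, R=3 reactions → 2N=10, M+R=10
member 0 (0-1): L=7.7772, (cx,cy)=(0.2743,0.9617)
member 1 (0-2): L=4.8140, (cx,cy)=(1.0000,0.0000)
member 2 (1-2): L=7.9450, (cx,cy)=(0.3374,-0.9413)
member 3 (1-3): L=5.5373, (cx,cy)=(0.9985,-0.0547)
member 4 (2-3): L=7.7205, (cx,cy)=(0.3689,0.9295)
member 5 (2-4): L=5.0860, (cx,cy)=(1.0000,0.0000)
member 6 (3-4): L=7.5169, (cx,cy)=(0.2977,-0.9547)
solve A·x = −loads:
  F[0-1] = +299.6470 N (tension)
  F[0-2] = +2470.2380 N (tension)
  F[1-2] = -317.1261 N (compression)
  F[1-3] = +189.4783 N (tension)
  F[2-3] = +3381.2090 N (tension)
  F[2-4] = +1271.9977 N (tension)
  F[3-4] = -4272.3258 N (compression)
  Rx@0 = -2552.4200 N
  Ry@0 = -288.1570 N
  Ry@4 = +4078.5770 N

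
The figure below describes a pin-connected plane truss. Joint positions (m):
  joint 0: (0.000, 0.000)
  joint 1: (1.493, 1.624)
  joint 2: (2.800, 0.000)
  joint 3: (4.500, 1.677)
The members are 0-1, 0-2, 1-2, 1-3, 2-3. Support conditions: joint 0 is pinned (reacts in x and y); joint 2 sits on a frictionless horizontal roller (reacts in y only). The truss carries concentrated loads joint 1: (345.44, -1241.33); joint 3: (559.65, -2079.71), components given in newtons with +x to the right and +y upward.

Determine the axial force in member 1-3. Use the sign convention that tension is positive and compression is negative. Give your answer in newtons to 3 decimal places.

N=4 nodes, M=5 members, R=3 reactions → 2N=8, M+R=8
member 0 (0-1): L=2.2060, (cx,cy)=(0.6768,0.7362)
member 1 (0-2): L=2.8000, (cx,cy)=(1.0000,0.0000)
member 2 (1-2): L=2.0846, (cx,cy)=(0.6270,-0.7790)
member 3 (1-3): L=3.0075, (cx,cy)=(0.9998,0.0176)
member 4 (2-3): L=2.3880, (cx,cy)=(0.7119,0.7023)
solve A·x = −loads:
  F[0-1] = +1655.5733 N (tension)
  F[0-2] = -215.3877 N (compression)
  F[1-2] = -3096.4294 N (compression)
  F[1-3] = +2716.8401 N (tension)
  F[2-3] = -3029.5678 N (compression)
  Rx@0 = -905.0900 N
  Ry@0 = -1218.7915 N
  Ry@2 = +4539.8315 N

2716.840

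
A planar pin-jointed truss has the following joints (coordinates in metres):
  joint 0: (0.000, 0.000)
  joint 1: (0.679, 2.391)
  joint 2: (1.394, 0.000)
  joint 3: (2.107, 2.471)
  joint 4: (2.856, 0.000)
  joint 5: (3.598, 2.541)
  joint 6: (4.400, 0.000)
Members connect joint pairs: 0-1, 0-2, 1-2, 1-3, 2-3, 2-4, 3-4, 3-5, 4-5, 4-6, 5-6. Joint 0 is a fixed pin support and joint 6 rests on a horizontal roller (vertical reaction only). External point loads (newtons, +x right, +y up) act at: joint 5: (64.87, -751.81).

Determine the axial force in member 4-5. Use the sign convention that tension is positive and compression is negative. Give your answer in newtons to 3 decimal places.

N=7 nodes, M=11 members, R=3 reactions → 2N=14, M+R=14
member 0 (0-1): L=2.4855, (cx,cy)=(0.2732,0.9620)
member 1 (0-2): L=1.3940, (cx,cy)=(1.0000,0.0000)
member 2 (1-2): L=2.4956, (cx,cy)=(0.2865,-0.9581)
member 3 (1-3): L=1.4302, (cx,cy)=(0.9984,0.0559)
member 4 (2-3): L=2.5718, (cx,cy)=(0.2772,0.9608)
member 5 (2-4): L=1.4620, (cx,cy)=(1.0000,0.0000)
member 6 (3-4): L=2.5820, (cx,cy)=(0.2901,-0.9570)
member 7 (3-5): L=1.4926, (cx,cy)=(0.9989,0.0469)
member 8 (4-5): L=2.6471, (cx,cy)=(0.2803,0.9599)
member 9 (4-6): L=1.5440, (cx,cy)=(1.0000,0.0000)
member 10 (5-6): L=2.6646, (cx,cy)=(0.3010,-0.9536)
solve A·x = −loads:
  F[0-1] = -103.5092 N (compression)
  F[0-2] = +93.1466 N (tension)
  F[1-2] = +100.5902 N (tension)
  F[1-3] = -57.1855 N (compression)
  F[2-3] = -100.3052 N (compression)
  F[2-4] = +149.7742 N (tension)
  F[3-4] = +98.4792 N (tension)
  F[3-5] = -113.5963 N (compression)
  F[4-5] = -98.1807 N (compression)
  F[4-6] = +205.8618 N (tension)
  F[5-6] = -683.9543 N (compression)
  Rx@0 = -64.8700 N
  Ry@0 = +99.5720 N
  Ry@6 = +652.2380 N

-98.181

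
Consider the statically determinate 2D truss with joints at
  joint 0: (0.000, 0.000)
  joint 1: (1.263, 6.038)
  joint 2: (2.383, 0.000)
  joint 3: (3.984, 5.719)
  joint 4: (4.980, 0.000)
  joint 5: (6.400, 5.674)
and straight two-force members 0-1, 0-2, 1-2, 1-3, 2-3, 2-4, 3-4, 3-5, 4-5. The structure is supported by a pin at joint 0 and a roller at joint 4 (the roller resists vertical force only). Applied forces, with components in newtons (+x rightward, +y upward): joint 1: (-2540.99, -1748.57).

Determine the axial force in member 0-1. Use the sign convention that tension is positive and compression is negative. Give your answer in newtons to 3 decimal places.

-4480.855

N=6 nodes, M=9 members, R=3 reactions → 2N=12, M+R=12
member 0 (0-1): L=6.1687, (cx,cy)=(0.2047,0.9788)
member 1 (0-2): L=2.3830, (cx,cy)=(1.0000,0.0000)
member 2 (1-2): L=6.1410, (cx,cy)=(0.1824,-0.9832)
member 3 (1-3): L=2.7396, (cx,cy)=(0.9932,-0.1164)
member 4 (2-3): L=5.9389, (cx,cy)=(0.2696,0.9630)
member 5 (2-4): L=2.5970, (cx,cy)=(1.0000,0.0000)
member 6 (3-4): L=5.8051, (cx,cy)=(0.1716,-0.9852)
member 7 (3-5): L=2.4164, (cx,cy)=(0.9998,-0.0186)
member 8 (4-5): L=5.8490, (cx,cy)=(0.2428,0.9701)
solve A·x = −loads:
  F[0-1] = -4480.8546 N (compression)
  F[0-2] = -1623.5621 N (compression)
  F[1-2] = +2544.0860 N (tension)
  F[1-3] = +1167.5112 N (tension)
  F[2-3] = -2597.5843 N (compression)
  F[2-4] = -459.3129 N (compression)
  F[3-4] = +2677.0575 N (tension)
  F[3-5] = +0.0000 N (tension)
  F[4-5] = -0.0000 N (compression)
  Rx@0 = +2540.9900 N
  Ry@0 = +4385.9302 N
  Ry@4 = -2637.3602 N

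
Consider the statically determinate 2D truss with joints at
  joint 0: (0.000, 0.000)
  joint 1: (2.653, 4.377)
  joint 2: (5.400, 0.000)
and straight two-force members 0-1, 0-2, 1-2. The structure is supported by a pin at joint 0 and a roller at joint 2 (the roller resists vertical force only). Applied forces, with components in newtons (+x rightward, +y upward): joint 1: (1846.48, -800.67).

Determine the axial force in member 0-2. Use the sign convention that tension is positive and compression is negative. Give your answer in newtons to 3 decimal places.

N=3 nodes, M=3 members, R=3 reactions → 2N=6, M+R=6
member 0 (0-1): L=5.1183, (cx,cy)=(0.5183,0.8552)
member 1 (0-2): L=5.4000, (cx,cy)=(1.0000,0.0000)
member 2 (1-2): L=5.1676, (cx,cy)=(0.5316,-0.8470)
solve A·x = −loads:
  F[0-1] = +1273.8584 N (tension)
  F[0-2] = +1186.1874 N (tension)
  F[1-2] = -2231.4334 N (compression)
  Rx@0 = -1846.4800 N
  Ry@0 = -1089.3708 N
  Ry@2 = +1890.0408 N

1186.187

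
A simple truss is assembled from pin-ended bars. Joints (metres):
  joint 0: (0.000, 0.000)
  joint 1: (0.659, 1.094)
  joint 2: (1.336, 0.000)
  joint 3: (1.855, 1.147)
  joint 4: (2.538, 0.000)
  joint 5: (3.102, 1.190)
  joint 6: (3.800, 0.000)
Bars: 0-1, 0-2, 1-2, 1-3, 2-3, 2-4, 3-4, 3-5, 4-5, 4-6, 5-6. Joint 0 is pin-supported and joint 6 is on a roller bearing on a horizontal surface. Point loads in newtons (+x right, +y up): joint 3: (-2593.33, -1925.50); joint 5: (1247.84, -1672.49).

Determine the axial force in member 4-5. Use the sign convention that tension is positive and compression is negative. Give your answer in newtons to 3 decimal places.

N=7 nodes, M=11 members, R=3 reactions → 2N=14, M+R=14
member 0 (0-1): L=1.2772, (cx,cy)=(0.5160,0.8566)
member 1 (0-2): L=1.3360, (cx,cy)=(1.0000,0.0000)
member 2 (1-2): L=1.2865, (cx,cy)=(0.5262,-0.8503)
member 3 (1-3): L=1.1972, (cx,cy)=(0.9990,0.0443)
member 4 (2-3): L=1.2590, (cx,cy)=(0.4122,0.9111)
member 5 (2-4): L=1.2020, (cx,cy)=(1.0000,0.0000)
member 6 (3-4): L=1.3350, (cx,cy)=(0.5116,-0.8592)
member 7 (3-5): L=1.2477, (cx,cy)=(0.9994,0.0345)
member 8 (4-5): L=1.3169, (cx,cy)=(0.4283,0.9036)
member 9 (4-6): L=1.2620, (cx,cy)=(1.0000,0.0000)
member 10 (5-6): L=1.3796, (cx,cy)=(0.5059,-0.8626)
solve A·x = −loads:
  F[0-1] = -1966.8224 N (compression)
  F[0-2] = -330.6257 N (compression)
  F[1-2] = +1876.9095 N (tension)
  F[1-3] = -2004.4985 N (compression)
  F[2-3] = -1751.8105 N (compression)
  F[2-4] = +1379.2207 N (tension)
  F[3-4] = -279.7097 N (compression)
  F[3-5] = +11.7338 N (tension)
  F[4-5] = +265.9544 N (tension)
  F[4-6] = +1122.2097 N (tension)
  F[5-6] = -2218.0568 N (compression)
  Rx@0 = +1345.4900 N
  Ry@0 = +1684.7672 N
  Ry@6 = +1913.2228 N

265.954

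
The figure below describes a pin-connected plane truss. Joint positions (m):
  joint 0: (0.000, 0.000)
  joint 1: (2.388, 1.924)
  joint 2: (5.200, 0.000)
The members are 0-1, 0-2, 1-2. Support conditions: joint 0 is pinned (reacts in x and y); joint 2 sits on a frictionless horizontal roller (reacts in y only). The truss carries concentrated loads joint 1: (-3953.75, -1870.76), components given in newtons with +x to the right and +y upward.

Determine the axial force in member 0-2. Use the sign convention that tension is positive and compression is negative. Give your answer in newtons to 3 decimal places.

-882.443

N=3 nodes, M=3 members, R=3 reactions → 2N=6, M+R=6
member 0 (0-1): L=3.0666, (cx,cy)=(0.7787,0.6274)
member 1 (0-2): L=5.2000, (cx,cy)=(1.0000,0.0000)
member 2 (1-2): L=3.4072, (cx,cy)=(0.8253,-0.5647)
solve A·x = −loads:
  F[0-1] = -3944.1423 N (compression)
  F[0-2] = -882.4432 N (compression)
  F[1-2] = +1069.2299 N (tension)
  Rx@0 = +3953.7500 N
  Ry@0 = +2474.5369 N
  Ry@2 = -603.7769 N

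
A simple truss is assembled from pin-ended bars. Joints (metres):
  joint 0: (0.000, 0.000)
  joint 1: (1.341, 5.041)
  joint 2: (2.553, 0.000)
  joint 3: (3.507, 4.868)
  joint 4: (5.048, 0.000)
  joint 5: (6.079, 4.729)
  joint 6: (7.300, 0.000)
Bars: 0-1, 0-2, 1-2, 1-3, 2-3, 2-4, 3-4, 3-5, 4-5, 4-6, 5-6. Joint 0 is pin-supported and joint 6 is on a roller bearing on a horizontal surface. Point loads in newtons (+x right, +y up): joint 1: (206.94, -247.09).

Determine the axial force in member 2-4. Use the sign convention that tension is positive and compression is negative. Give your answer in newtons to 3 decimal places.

N=7 nodes, M=11 members, R=3 reactions → 2N=14, M+R=14
member 0 (0-1): L=5.2163, (cx,cy)=(0.2571,0.9664)
member 1 (0-2): L=2.5530, (cx,cy)=(1.0000,0.0000)
member 2 (1-2): L=5.1847, (cx,cy)=(0.2338,-0.9723)
member 3 (1-3): L=2.1729, (cx,cy)=(0.9968,-0.0796)
member 4 (2-3): L=4.9606, (cx,cy)=(0.1923,0.9813)
member 5 (2-4): L=2.4950, (cx,cy)=(1.0000,0.0000)
member 6 (3-4): L=5.1061, (cx,cy)=(0.3018,-0.9534)
member 7 (3-5): L=2.5758, (cx,cy)=(0.9985,-0.0540)
member 8 (4-5): L=4.8401, (cx,cy)=(0.2130,0.9770)
member 9 (4-6): L=2.2520, (cx,cy)=(1.0000,0.0000)
member 10 (5-6): L=4.8841, (cx,cy)=(0.2500,-0.9682)
solve A·x = −loads:
  F[0-1] = -60.8428 N (compression)
  F[0-2] = +222.5813 N (tension)
  F[1-2] = -178.8072 N (compression)
  F[1-3] = -181.3579 N (compression)
  F[2-3] = +177.1599 N (tension)
  F[2-4] = +146.7116 N (tension)
  F[3-4] = -192.4774 N (compression)
  F[3-5] = -88.7518 N (compression)
  F[4-5] = +187.8130 N (tension)
  F[4-6] = +48.6159 N (tension)
  F[5-6] = -194.4670 N (compression)
  Rx@0 = -206.9400 N
  Ry@0 = +58.7979 N
  Ry@6 = +188.2921 N

146.712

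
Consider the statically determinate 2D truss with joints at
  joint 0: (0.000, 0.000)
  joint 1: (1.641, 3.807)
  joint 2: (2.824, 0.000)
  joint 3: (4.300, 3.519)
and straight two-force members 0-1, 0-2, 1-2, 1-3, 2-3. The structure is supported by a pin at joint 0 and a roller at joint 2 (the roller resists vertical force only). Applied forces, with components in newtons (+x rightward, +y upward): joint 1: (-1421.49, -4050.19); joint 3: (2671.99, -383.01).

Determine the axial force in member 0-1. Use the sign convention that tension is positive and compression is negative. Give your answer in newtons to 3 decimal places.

N=4 nodes, M=5 members, R=3 reactions → 2N=8, M+R=8
member 0 (0-1): L=4.1456, (cx,cy)=(0.3958,0.9183)
member 1 (0-2): L=2.8240, (cx,cy)=(1.0000,0.0000)
member 2 (1-2): L=3.9866, (cx,cy)=(0.2967,-0.9550)
member 3 (1-3): L=2.6746, (cx,cy)=(0.9942,-0.1077)
member 4 (2-3): L=3.8160, (cx,cy)=(0.3868,0.9222)
solve A·x = −loads:
  F[0-1] = -90.5906 N (compression)
  F[0-2] = +1286.3594 N (tension)
  F[1-2] = -4461.4327 N (compression)
  F[1-3] = +2725.3915 N (tension)
  F[2-3] = -97.0924 N (compression)
  Rx@0 = -1250.5000 N
  Ry@0 = +83.1911 N
  Ry@2 = +4350.0089 N

-90.591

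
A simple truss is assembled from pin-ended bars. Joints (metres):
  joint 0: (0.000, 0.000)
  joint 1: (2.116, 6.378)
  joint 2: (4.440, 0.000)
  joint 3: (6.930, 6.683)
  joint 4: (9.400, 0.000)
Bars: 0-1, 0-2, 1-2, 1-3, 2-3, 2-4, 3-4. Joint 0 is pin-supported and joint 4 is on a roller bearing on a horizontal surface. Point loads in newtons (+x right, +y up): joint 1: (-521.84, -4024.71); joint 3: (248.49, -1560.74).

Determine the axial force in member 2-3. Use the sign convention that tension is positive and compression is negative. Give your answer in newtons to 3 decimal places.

378.962

N=5 nodes, M=7 members, R=3 reactions → 2N=10, M+R=10
member 0 (0-1): L=6.7198, (cx,cy)=(0.3149,0.9491)
member 1 (0-2): L=4.4400, (cx,cy)=(1.0000,0.0000)
member 2 (1-2): L=6.7882, (cx,cy)=(0.3424,-0.9396)
member 3 (1-3): L=4.8237, (cx,cy)=(0.9980,0.0632)
member 4 (2-3): L=7.1318, (cx,cy)=(0.3491,0.9371)
member 5 (2-4): L=4.9600, (cx,cy)=(1.0000,0.0000)
member 6 (3-4): L=7.1248, (cx,cy)=(0.3467,-0.9380)
solve A·x = −loads:
  F[0-1] = -3904.8859 N (compression)
  F[0-2] = +956.2522 N (tension)
  F[1-2] = -377.9538 N (compression)
  F[1-3] = -579.5263 N (compression)
  F[2-3] = +378.9618 N (tension)
  F[2-4] = +694.5458 N (tension)
  F[3-4] = -2003.4534 N (compression)
  Rx@0 = +273.3500 N
  Ry@0 = +3706.2396 N
  Ry@4 = +1879.2104 N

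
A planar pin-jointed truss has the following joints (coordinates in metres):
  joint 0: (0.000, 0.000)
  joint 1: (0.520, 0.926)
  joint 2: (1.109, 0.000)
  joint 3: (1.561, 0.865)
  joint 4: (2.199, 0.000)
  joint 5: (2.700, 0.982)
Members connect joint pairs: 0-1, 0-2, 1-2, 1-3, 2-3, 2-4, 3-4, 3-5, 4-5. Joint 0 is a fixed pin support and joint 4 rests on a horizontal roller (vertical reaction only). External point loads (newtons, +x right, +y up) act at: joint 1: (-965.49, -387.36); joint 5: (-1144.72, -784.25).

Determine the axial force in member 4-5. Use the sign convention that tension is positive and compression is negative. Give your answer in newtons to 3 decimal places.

N=6 nodes, M=9 members, R=3 reactions → 2N=12, M+R=12
member 0 (0-1): L=1.0620, (cx,cy)=(0.4896,0.8719)
member 1 (0-2): L=1.1090, (cx,cy)=(1.0000,0.0000)
member 2 (1-2): L=1.0975, (cx,cy)=(0.5367,-0.8438)
member 3 (1-3): L=1.0428, (cx,cy)=(0.9983,-0.0585)
member 4 (2-3): L=0.9760, (cx,cy)=(0.4631,0.8863)
member 5 (2-4): L=1.0900, (cx,cy)=(1.0000,0.0000)
member 6 (3-4): L=1.0748, (cx,cy)=(0.5936,-0.8048)
member 7 (3-5): L=1.1450, (cx,cy)=(0.9948,0.1022)
member 8 (4-5): L=1.1024, (cx,cy)=(0.4545,0.8908)
solve A·x = −loads:
  F[0-1] = -1186.8492 N (compression)
  F[0-2] = -1529.0868 N (compression)
  F[1-2] = +769.3515 N (tension)
  F[1-3] = -28.5920 N (compression)
  F[2-3] = -732.4432 N (compression)
  F[2-4] = -776.9633 N (compression)
  F[3-4] = +704.2572 N (tension)
  F[3-5] = -789.9244 N (compression)
  F[4-5] = -789.8031 N (compression)
  Rx@0 = +2110.2100 N
  Ry@0 = +1034.8463 N
  Ry@4 = +136.7637 N

-789.803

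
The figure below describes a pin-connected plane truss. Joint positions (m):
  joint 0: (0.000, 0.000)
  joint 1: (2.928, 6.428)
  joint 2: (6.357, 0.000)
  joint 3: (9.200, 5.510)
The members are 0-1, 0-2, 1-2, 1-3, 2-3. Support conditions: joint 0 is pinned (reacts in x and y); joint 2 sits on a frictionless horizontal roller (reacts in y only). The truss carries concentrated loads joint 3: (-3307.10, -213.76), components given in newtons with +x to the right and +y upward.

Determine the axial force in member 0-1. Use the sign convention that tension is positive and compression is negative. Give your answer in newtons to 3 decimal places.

-3044.787

N=4 nodes, M=5 members, R=3 reactions → 2N=8, M+R=8
member 0 (0-1): L=7.0635, (cx,cy)=(0.4145,0.9100)
member 1 (0-2): L=6.3570, (cx,cy)=(1.0000,0.0000)
member 2 (1-2): L=7.2854, (cx,cy)=(0.4707,-0.8823)
member 3 (1-3): L=6.3388, (cx,cy)=(0.9895,-0.1448)
member 4 (2-3): L=6.2002, (cx,cy)=(0.4585,0.8887)
solve A·x = −loads:
  F[0-1] = -3044.7866 N (compression)
  F[0-2] = -2044.9503 N (compression)
  F[1-2] = +3633.5393 N (tension)
  F[1-3] = -3004.0043 N (compression)
  F[2-3] = -730.0792 N (compression)
  Rx@0 = +3307.1000 N
  Ry@0 = +2770.8670 N
  Ry@2 = -2557.1070 N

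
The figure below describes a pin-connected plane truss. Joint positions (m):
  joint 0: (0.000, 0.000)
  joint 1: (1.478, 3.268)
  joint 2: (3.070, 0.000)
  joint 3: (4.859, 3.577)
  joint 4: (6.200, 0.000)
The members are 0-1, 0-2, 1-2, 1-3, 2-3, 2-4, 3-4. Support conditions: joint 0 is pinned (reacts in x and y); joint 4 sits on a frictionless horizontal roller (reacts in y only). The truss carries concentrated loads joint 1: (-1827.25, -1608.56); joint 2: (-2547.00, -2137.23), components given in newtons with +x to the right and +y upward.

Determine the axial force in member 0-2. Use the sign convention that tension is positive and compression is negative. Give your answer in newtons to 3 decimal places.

-2896.614

N=5 nodes, M=7 members, R=3 reactions → 2N=10, M+R=10
member 0 (0-1): L=3.5867, (cx,cy)=(0.4121,0.9111)
member 1 (0-2): L=3.0700, (cx,cy)=(1.0000,0.0000)
member 2 (1-2): L=3.6351, (cx,cy)=(0.4379,-0.8990)
member 3 (1-3): L=3.3951, (cx,cy)=(0.9958,0.0910)
member 4 (2-3): L=3.9994, (cx,cy)=(0.4473,0.8944)
member 5 (2-4): L=3.1300, (cx,cy)=(1.0000,0.0000)
member 6 (3-4): L=3.8201, (cx,cy)=(0.3510,-0.9364)
solve A·x = −loads:
  F[0-1] = -3585.8003 N (compression)
  F[0-2] = -2896.6145 N (compression)
  F[1-2] = +1800.3612 N (tension)
  F[1-3] = -440.6766 N (compression)
  F[2-3] = +579.9606 N (tension)
  F[2-4] = +179.4233 N (tension)
  F[3-4] = -511.1231 N (compression)
  Rx@0 = +4374.2500 N
  Ry@0 = +3267.1941 N
  Ry@4 = +478.5959 N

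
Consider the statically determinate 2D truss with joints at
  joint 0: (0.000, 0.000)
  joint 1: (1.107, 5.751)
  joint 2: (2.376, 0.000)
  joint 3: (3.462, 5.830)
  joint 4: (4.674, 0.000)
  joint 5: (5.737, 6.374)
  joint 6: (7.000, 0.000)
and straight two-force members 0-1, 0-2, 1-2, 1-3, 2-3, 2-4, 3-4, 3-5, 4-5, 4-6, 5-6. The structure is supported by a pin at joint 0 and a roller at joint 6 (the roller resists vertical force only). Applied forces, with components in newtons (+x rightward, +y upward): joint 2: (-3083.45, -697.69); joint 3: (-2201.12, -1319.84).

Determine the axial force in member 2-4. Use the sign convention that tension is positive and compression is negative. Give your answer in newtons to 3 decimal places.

-572.663

N=7 nodes, M=11 members, R=3 reactions → 2N=14, M+R=14
member 0 (0-1): L=5.8566, (cx,cy)=(0.1890,0.9820)
member 1 (0-2): L=2.3760, (cx,cy)=(1.0000,0.0000)
member 2 (1-2): L=5.8893, (cx,cy)=(0.2155,-0.9765)
member 3 (1-3): L=2.3563, (cx,cy)=(0.9994,0.0335)
member 4 (2-3): L=5.9303, (cx,cy)=(0.1831,0.9831)
member 5 (2-4): L=2.2980, (cx,cy)=(1.0000,0.0000)
member 6 (3-4): L=5.9546, (cx,cy)=(0.2035,-0.9791)
member 7 (3-5): L=2.3391, (cx,cy)=(0.9726,0.2326)
member 8 (4-5): L=6.4620, (cx,cy)=(0.1645,0.9864)
member 9 (4-6): L=2.3260, (cx,cy)=(1.0000,0.0000)
member 10 (5-6): L=6.4979, (cx,cy)=(0.1944,-0.9809)
solve A·x = −loads:
  F[0-1] = -3015.5369 N (compression)
  F[0-2] = -4714.5781 N (compression)
  F[1-2] = +2990.6919 N (tension)
  F[1-3] = -1215.0912 N (compression)
  F[2-3] = -2260.9846 N (compression)
  F[2-4] = -572.6629 N (compression)
  F[3-4] = +1051.4196 N (tension)
  F[3-5] = +368.7699 N (tension)
  F[4-5] = -1043.6273 N (compression)
  F[4-6] = -186.9825 N (compression)
  F[5-6] = +961.9943 N (tension)
  Rx@0 = +5284.5700 N
  Ry@0 = +2961.1774 N
  Ry@6 = -943.6474 N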